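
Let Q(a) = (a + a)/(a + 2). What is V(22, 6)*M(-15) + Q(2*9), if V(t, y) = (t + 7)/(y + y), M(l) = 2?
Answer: 199/30 ≈ 6.6333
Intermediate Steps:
Q(a) = 2*a/(2 + a) (Q(a) = (2*a)/(2 + a) = 2*a/(2 + a))
V(t, y) = (7 + t)/(2*y) (V(t, y) = (7 + t)/((2*y)) = (7 + t)*(1/(2*y)) = (7 + t)/(2*y))
V(22, 6)*M(-15) + Q(2*9) = ((½)*(7 + 22)/6)*2 + 2*(2*9)/(2 + 2*9) = ((½)*(⅙)*29)*2 + 2*18/(2 + 18) = (29/12)*2 + 2*18/20 = 29/6 + 2*18*(1/20) = 29/6 + 9/5 = 199/30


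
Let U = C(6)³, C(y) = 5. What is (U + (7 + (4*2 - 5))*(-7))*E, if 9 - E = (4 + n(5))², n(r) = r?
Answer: -3960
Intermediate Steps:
E = -72 (E = 9 - (4 + 5)² = 9 - 1*9² = 9 - 1*81 = 9 - 81 = -72)
U = 125 (U = 5³ = 125)
(U + (7 + (4*2 - 5))*(-7))*E = (125 + (7 + (4*2 - 5))*(-7))*(-72) = (125 + (7 + (8 - 5))*(-7))*(-72) = (125 + (7 + 3)*(-7))*(-72) = (125 + 10*(-7))*(-72) = (125 - 70)*(-72) = 55*(-72) = -3960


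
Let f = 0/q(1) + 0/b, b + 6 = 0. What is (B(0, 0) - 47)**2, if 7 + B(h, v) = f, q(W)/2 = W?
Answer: 2916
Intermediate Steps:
b = -6 (b = -6 + 0 = -6)
q(W) = 2*W
f = 0 (f = 0/((2*1)) + 0/(-6) = 0/2 + 0*(-1/6) = 0*(1/2) + 0 = 0 + 0 = 0)
B(h, v) = -7 (B(h, v) = -7 + 0 = -7)
(B(0, 0) - 47)**2 = (-7 - 47)**2 = (-54)**2 = 2916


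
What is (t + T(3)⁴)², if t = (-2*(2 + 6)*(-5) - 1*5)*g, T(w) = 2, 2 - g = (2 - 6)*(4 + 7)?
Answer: 12013156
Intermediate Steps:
g = 46 (g = 2 - (2 - 6)*(4 + 7) = 2 - (-4)*11 = 2 - 1*(-44) = 2 + 44 = 46)
t = 3450 (t = (-2*(2 + 6)*(-5) - 1*5)*46 = (-2*8*(-5) - 5)*46 = (-16*(-5) - 5)*46 = (80 - 5)*46 = 75*46 = 3450)
(t + T(3)⁴)² = (3450 + 2⁴)² = (3450 + 16)² = 3466² = 12013156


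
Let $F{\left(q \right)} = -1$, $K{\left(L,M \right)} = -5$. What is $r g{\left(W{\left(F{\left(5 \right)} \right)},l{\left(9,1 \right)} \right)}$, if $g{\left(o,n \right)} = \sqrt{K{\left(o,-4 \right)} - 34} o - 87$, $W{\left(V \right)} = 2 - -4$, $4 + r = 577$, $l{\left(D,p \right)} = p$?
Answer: $-49851 + 3438 i \sqrt{39} \approx -49851.0 + 21470.0 i$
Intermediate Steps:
$r = 573$ ($r = -4 + 577 = 573$)
$W{\left(V \right)} = 6$ ($W{\left(V \right)} = 2 + 4 = 6$)
$g{\left(o,n \right)} = -87 + i o \sqrt{39}$ ($g{\left(o,n \right)} = \sqrt{-5 - 34} o - 87 = \sqrt{-39} o - 87 = i \sqrt{39} o - 87 = i o \sqrt{39} - 87 = -87 + i o \sqrt{39}$)
$r g{\left(W{\left(F{\left(5 \right)} \right)},l{\left(9,1 \right)} \right)} = 573 \left(-87 + i 6 \sqrt{39}\right) = 573 \left(-87 + 6 i \sqrt{39}\right) = -49851 + 3438 i \sqrt{39}$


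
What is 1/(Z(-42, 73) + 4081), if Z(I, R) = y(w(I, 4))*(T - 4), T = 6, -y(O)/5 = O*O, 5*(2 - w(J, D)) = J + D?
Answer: 5/15797 ≈ 0.00031652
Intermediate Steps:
w(J, D) = 2 - D/5 - J/5 (w(J, D) = 2 - (J + D)/5 = 2 - (D + J)/5 = 2 + (-D/5 - J/5) = 2 - D/5 - J/5)
y(O) = -5*O**2 (y(O) = -5*O*O = -5*O**2)
Z(I, R) = -10*(6/5 - I/5)**2 (Z(I, R) = (-5*(2 - 1/5*4 - I/5)**2)*(6 - 4) = -5*(2 - 4/5 - I/5)**2*2 = -5*(6/5 - I/5)**2*2 = -10*(6/5 - I/5)**2)
1/(Z(-42, 73) + 4081) = 1/(-2*(-6 - 42)**2/5 + 4081) = 1/(-2/5*(-48)**2 + 4081) = 1/(-2/5*2304 + 4081) = 1/(-4608/5 + 4081) = 1/(15797/5) = 5/15797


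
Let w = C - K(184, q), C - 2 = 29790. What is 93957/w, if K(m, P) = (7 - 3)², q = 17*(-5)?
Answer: 93957/29776 ≈ 3.1555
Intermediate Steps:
q = -85
K(m, P) = 16 (K(m, P) = 4² = 16)
C = 29792 (C = 2 + 29790 = 29792)
w = 29776 (w = 29792 - 1*16 = 29792 - 16 = 29776)
93957/w = 93957/29776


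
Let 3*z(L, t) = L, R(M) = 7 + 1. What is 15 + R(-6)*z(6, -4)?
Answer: 31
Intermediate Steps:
R(M) = 8
z(L, t) = L/3
15 + R(-6)*z(6, -4) = 15 + 8*((⅓)*6) = 15 + 8*2 = 15 + 16 = 31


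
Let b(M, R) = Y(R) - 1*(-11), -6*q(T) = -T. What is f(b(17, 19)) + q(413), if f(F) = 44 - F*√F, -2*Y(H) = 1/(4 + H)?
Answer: 677/6 - 505*√23230/2116 ≈ 76.458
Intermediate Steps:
Y(H) = -1/(2*(4 + H))
q(T) = T/6 (q(T) = -(-1)*T/6 = T/6)
b(M, R) = 11 - 1/(8 + 2*R) (b(M, R) = -1/(8 + 2*R) - 1*(-11) = -1/(8 + 2*R) + 11 = 11 - 1/(8 + 2*R))
f(F) = 44 - F^(3/2)
f(b(17, 19)) + q(413) = (44 - ((87 + 22*19)/(2*(4 + 19)))^(3/2)) + (⅙)*413 = (44 - ((½)*(87 + 418)/23)^(3/2)) + 413/6 = (44 - ((½)*(1/23)*505)^(3/2)) + 413/6 = (44 - (505/46)^(3/2)) + 413/6 = (44 - 505*√23230/2116) + 413/6 = 677/6 - 505*√23230/2116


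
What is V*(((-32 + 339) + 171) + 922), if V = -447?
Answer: -625800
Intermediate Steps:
V*(((-32 + 339) + 171) + 922) = -447*(((-32 + 339) + 171) + 922) = -447*((307 + 171) + 922) = -447*(478 + 922) = -447*1400 = -625800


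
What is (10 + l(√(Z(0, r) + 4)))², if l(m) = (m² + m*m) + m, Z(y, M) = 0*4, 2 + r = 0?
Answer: 400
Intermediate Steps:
r = -2 (r = -2 + 0 = -2)
Z(y, M) = 0
l(m) = m + 2*m² (l(m) = (m² + m²) + m = 2*m² + m = m + 2*m²)
(10 + l(√(Z(0, r) + 4)))² = (10 + √(0 + 4)*(1 + 2*√(0 + 4)))² = (10 + √4*(1 + 2*√4))² = (10 + 2*(1 + 2*2))² = (10 + 2*(1 + 4))² = (10 + 2*5)² = (10 + 10)² = 20² = 400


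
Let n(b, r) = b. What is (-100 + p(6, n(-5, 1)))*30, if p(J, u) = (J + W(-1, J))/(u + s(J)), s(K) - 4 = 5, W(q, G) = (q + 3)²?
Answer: -2925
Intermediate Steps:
W(q, G) = (3 + q)²
s(K) = 9 (s(K) = 4 + 5 = 9)
p(J, u) = (4 + J)/(9 + u) (p(J, u) = (J + (3 - 1)²)/(u + 9) = (J + 2²)/(9 + u) = (J + 4)/(9 + u) = (4 + J)/(9 + u))
(-100 + p(6, n(-5, 1)))*30 = (-100 + (4 + 6)/(9 - 5))*30 = (-100 + 10/4)*30 = (-100 + (¼)*10)*30 = (-100 + 5/2)*30 = -195/2*30 = -2925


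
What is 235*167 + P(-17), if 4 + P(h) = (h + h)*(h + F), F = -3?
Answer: 39921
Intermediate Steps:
P(h) = -4 + 2*h*(-3 + h) (P(h) = -4 + (h + h)*(h - 3) = -4 + (2*h)*(-3 + h) = -4 + 2*h*(-3 + h))
235*167 + P(-17) = 235*167 + (-4 - 6*(-17) + 2*(-17)**2) = 39245 + (-4 + 102 + 2*289) = 39245 + (-4 + 102 + 578) = 39245 + 676 = 39921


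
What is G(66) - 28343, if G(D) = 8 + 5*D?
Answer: -28005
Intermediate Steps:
G(66) - 28343 = (8 + 5*66) - 28343 = (8 + 330) - 28343 = 338 - 28343 = -28005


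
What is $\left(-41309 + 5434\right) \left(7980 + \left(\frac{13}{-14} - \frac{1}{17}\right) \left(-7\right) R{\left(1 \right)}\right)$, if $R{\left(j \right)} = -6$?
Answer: $- \frac{4841510625}{17} \approx -2.8479 \cdot 10^{8}$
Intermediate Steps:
$\left(-41309 + 5434\right) \left(7980 + \left(\frac{13}{-14} - \frac{1}{17}\right) \left(-7\right) R{\left(1 \right)}\right) = \left(-41309 + 5434\right) \left(7980 + \left(\frac{13}{-14} - \frac{1}{17}\right) \left(-7\right) \left(-6\right)\right) = - 35875 \left(7980 + \left(13 \left(- \frac{1}{14}\right) - \frac{1}{17}\right) \left(-7\right) \left(-6\right)\right) = - 35875 \left(7980 + \left(- \frac{13}{14} - \frac{1}{17}\right) \left(-7\right) \left(-6\right)\right) = - 35875 \left(7980 + \left(- \frac{235}{238}\right) \left(-7\right) \left(-6\right)\right) = - 35875 \left(7980 + \frac{235}{34} \left(-6\right)\right) = - 35875 \left(7980 - \frac{705}{17}\right) = \left(-35875\right) \frac{134955}{17} = - \frac{4841510625}{17}$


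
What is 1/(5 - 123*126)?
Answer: -1/15493 ≈ -6.4545e-5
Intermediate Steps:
1/(5 - 123*126) = 1/(5 - 15498) = 1/(-15493) = -1/15493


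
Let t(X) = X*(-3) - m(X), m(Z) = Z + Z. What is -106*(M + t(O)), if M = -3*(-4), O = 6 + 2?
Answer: 2968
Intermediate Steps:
O = 8
m(Z) = 2*Z
M = 12
t(X) = -5*X (t(X) = X*(-3) - 2*X = -3*X - 2*X = -5*X)
-106*(M + t(O)) = -106*(12 - 5*8) = -106*(12 - 40) = -106*(-28) = 2968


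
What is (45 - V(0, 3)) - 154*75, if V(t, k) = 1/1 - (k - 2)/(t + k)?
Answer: -34517/3 ≈ -11506.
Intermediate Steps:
V(t, k) = 1 - (-2 + k)/(k + t)
(45 - V(0, 3)) - 154*75 = (45 - (2 + 0)/(3 + 0)) - 154*75 = (45 - 2/3) - 11550 = (45 - 1*⅔) - 11550 = (45 - ⅔) - 11550 = 133/3 - 11550 = -34517/3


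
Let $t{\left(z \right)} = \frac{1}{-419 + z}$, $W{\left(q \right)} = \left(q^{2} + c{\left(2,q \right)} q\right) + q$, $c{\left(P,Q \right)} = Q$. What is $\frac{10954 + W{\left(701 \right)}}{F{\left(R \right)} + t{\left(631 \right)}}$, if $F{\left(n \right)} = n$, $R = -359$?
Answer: $- \frac{210824884}{76107} \approx -2770.1$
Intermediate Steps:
$W{\left(q \right)} = q + 2 q^{2}$ ($W{\left(q \right)} = \left(q^{2} + q q\right) + q = \left(q^{2} + q^{2}\right) + q = 2 q^{2} + q = q + 2 q^{2}$)
$\frac{10954 + W{\left(701 \right)}}{F{\left(R \right)} + t{\left(631 \right)}} = \frac{10954 + 701 \left(1 + 2 \cdot 701\right)}{-359 + \frac{1}{-419 + 631}} = \frac{10954 + 701 \left(1 + 1402\right)}{-359 + \frac{1}{212}} = \frac{10954 + 701 \cdot 1403}{-359 + \frac{1}{212}} = \frac{10954 + 983503}{- \frac{76107}{212}} = 994457 \left(- \frac{212}{76107}\right) = - \frac{210824884}{76107}$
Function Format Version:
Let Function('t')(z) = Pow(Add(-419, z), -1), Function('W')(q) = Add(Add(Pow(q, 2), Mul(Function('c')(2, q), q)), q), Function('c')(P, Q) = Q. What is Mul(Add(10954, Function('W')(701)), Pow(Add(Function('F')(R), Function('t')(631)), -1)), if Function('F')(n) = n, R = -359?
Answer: Rational(-210824884, 76107) ≈ -2770.1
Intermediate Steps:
Function('W')(q) = Add(q, Mul(2, Pow(q, 2))) (Function('W')(q) = Add(Add(Pow(q, 2), Mul(q, q)), q) = Add(Add(Pow(q, 2), Pow(q, 2)), q) = Add(Mul(2, Pow(q, 2)), q) = Add(q, Mul(2, Pow(q, 2))))
Mul(Add(10954, Function('W')(701)), Pow(Add(Function('F')(R), Function('t')(631)), -1)) = Mul(Add(10954, Mul(701, Add(1, Mul(2, 701)))), Pow(Add(-359, Pow(Add(-419, 631), -1)), -1)) = Mul(Add(10954, Mul(701, Add(1, 1402))), Pow(Add(-359, Pow(212, -1)), -1)) = Mul(Add(10954, Mul(701, 1403)), Pow(Add(-359, Rational(1, 212)), -1)) = Mul(Add(10954, 983503), Pow(Rational(-76107, 212), -1)) = Mul(994457, Rational(-212, 76107)) = Rational(-210824884, 76107)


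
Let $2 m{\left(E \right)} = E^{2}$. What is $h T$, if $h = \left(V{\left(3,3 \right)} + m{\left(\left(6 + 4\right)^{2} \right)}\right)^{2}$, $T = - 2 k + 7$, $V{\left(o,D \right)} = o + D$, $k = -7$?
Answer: $526260756$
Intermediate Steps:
$m{\left(E \right)} = \frac{E^{2}}{2}$
$V{\left(o,D \right)} = D + o$
$T = 21$ ($T = \left(-2\right) \left(-7\right) + 7 = 14 + 7 = 21$)
$h = 25060036$ ($h = \left(\left(3 + 3\right) + \frac{\left(\left(6 + 4\right)^{2}\right)^{2}}{2}\right)^{2} = \left(6 + \frac{\left(10^{2}\right)^{2}}{2}\right)^{2} = \left(6 + \frac{100^{2}}{2}\right)^{2} = \left(6 + \frac{1}{2} \cdot 10000\right)^{2} = \left(6 + 5000\right)^{2} = 5006^{2} = 25060036$)
$h T = 25060036 \cdot 21 = 526260756$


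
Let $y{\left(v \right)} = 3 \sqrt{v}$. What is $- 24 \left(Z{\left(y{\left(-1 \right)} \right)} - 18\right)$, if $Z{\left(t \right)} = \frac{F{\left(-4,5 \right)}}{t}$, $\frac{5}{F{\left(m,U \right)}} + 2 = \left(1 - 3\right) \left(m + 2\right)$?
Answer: $432 + 20 i \approx 432.0 + 20.0 i$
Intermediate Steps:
$F{\left(m,U \right)} = \frac{5}{-6 - 2 m}$ ($F{\left(m,U \right)} = \frac{5}{-2 + \left(1 - 3\right) \left(m + 2\right)} = \frac{5}{-2 - 2 \left(2 + m\right)} = \frac{5}{-2 - \left(4 + 2 m\right)} = \frac{5}{-6 - 2 m}$)
$Z{\left(t \right)} = \frac{5}{2 t}$ ($Z{\left(t \right)} = \frac{\left(-5\right) \frac{1}{6 + 2 \left(-4\right)}}{t} = \frac{\left(-5\right) \frac{1}{6 - 8}}{t} = \frac{\left(-5\right) \frac{1}{-2}}{t} = \frac{\left(-5\right) \left(- \frac{1}{2}\right)}{t} = \frac{5}{2 t}$)
$- 24 \left(Z{\left(y{\left(-1 \right)} \right)} - 18\right) = - 24 \left(\frac{5}{2 \cdot 3 \sqrt{-1}} - 18\right) = - 24 \left(\frac{5}{2 \cdot 3 i} - 18\right) = - 24 \left(\frac{5 \left(- \frac{i}{3}\right)}{2} - 18\right) = - 24 \left(- \frac{5 i}{6} - 18\right) = - 24 \left(-18 - \frac{5 i}{6}\right) = 432 + 20 i$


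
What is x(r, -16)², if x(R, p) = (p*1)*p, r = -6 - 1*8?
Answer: 65536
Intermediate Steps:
r = -14 (r = -6 - 8 = -14)
x(R, p) = p² (x(R, p) = p*p = p²)
x(r, -16)² = ((-16)²)² = 256² = 65536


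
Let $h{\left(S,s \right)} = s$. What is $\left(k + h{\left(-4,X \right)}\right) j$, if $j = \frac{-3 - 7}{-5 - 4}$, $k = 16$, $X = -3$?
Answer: $\frac{130}{9} \approx 14.444$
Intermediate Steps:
$j = \frac{10}{9}$ ($j = - \frac{10}{-9} = \left(-10\right) \left(- \frac{1}{9}\right) = \frac{10}{9} \approx 1.1111$)
$\left(k + h{\left(-4,X \right)}\right) j = \left(16 - 3\right) \frac{10}{9} = 13 \cdot \frac{10}{9} = \frac{130}{9}$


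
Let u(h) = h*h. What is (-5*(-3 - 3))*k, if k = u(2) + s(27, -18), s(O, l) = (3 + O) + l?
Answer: 480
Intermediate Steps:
u(h) = h**2
s(O, l) = 3 + O + l
k = 16 (k = 2**2 + (3 + 27 - 18) = 4 + 12 = 16)
(-5*(-3 - 3))*k = -5*(-3 - 3)*16 = -5*(-6)*16 = 30*16 = 480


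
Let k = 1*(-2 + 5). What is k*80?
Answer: 240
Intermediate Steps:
k = 3 (k = 1*3 = 3)
k*80 = 3*80 = 240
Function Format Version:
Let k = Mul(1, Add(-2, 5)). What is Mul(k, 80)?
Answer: 240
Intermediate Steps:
k = 3 (k = Mul(1, 3) = 3)
Mul(k, 80) = Mul(3, 80) = 240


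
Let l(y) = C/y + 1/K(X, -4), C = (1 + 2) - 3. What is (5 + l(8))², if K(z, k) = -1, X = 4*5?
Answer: 16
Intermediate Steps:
X = 20
C = 0 (C = 3 - 3 = 0)
l(y) = -1 (l(y) = 0/y + 1/(-1) = 0 + 1*(-1) = 0 - 1 = -1)
(5 + l(8))² = (5 - 1)² = 4² = 16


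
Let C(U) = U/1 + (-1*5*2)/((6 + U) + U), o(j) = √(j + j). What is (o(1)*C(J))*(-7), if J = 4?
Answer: -23*√2 ≈ -32.527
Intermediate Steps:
o(j) = √2*√j (o(j) = √(2*j) = √2*√j)
C(U) = U - 10/(6 + 2*U) (C(U) = U*1 + (-5*2)/(6 + 2*U) = U - 10/(6 + 2*U))
(o(1)*C(J))*(-7) = ((√2*√1)*((-5 + 4² + 3*4)/(3 + 4)))*(-7) = ((√2*1)*((-5 + 16 + 12)/7))*(-7) = (√2*((⅐)*23))*(-7) = (√2*(23/7))*(-7) = (23*√2/7)*(-7) = -23*√2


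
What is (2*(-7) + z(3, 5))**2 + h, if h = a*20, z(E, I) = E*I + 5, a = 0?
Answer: 36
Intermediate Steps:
z(E, I) = 5 + E*I
h = 0 (h = 0*20 = 0)
(2*(-7) + z(3, 5))**2 + h = (2*(-7) + (5 + 3*5))**2 + 0 = (-14 + (5 + 15))**2 + 0 = (-14 + 20)**2 + 0 = 6**2 + 0 = 36 + 0 = 36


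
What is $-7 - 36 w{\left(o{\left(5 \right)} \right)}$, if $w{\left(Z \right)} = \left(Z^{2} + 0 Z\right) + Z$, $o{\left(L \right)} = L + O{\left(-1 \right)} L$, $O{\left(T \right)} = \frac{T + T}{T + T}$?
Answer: $-3967$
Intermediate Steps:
$O{\left(T \right)} = 1$ ($O{\left(T \right)} = \frac{2 T}{2 T} = 2 T \frac{1}{2 T} = 1$)
$o{\left(L \right)} = 2 L$ ($o{\left(L \right)} = L + 1 L = L + L = 2 L$)
$w{\left(Z \right)} = Z + Z^{2}$ ($w{\left(Z \right)} = \left(Z^{2} + 0\right) + Z = Z^{2} + Z = Z + Z^{2}$)
$-7 - 36 w{\left(o{\left(5 \right)} \right)} = -7 - 36 \cdot 2 \cdot 5 \left(1 + 2 \cdot 5\right) = -7 - 36 \cdot 10 \left(1 + 10\right) = -7 - 36 \cdot 10 \cdot 11 = -7 - 3960 = -3967$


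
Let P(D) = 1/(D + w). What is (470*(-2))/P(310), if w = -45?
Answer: -249100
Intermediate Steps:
P(D) = 1/(-45 + D) (P(D) = 1/(D - 45) = 1/(-45 + D))
(470*(-2))/P(310) = (470*(-2))/(1/(-45 + 310)) = -940/(1/265) = -940/1/265 = -940*265 = -249100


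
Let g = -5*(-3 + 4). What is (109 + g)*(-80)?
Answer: -8320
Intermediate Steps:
g = -5 (g = -5*1 = -5)
(109 + g)*(-80) = (109 - 5)*(-80) = 104*(-80) = -8320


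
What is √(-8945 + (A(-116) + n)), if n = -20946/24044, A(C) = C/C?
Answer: 11*I*√10684203862/12022 ≈ 94.577*I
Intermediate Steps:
A(C) = 1
n = -10473/12022 (n = -20946*1/24044 = -10473/12022 ≈ -0.87115)
√(-8945 + (A(-116) + n)) = √(-8945 + (1 - 10473/12022)) = √(-8945 + 1549/12022) = √(-107535241/12022) = 11*I*√10684203862/12022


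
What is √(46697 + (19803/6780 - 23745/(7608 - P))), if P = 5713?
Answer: √8563176726017565/428270 ≈ 216.07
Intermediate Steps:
√(46697 + (19803/6780 - 23745/(7608 - P))) = √(46697 + (19803/6780 - 23745/(7608 - 1*5713))) = √(46697 + (19803*(1/6780) - 23745/(7608 - 5713))) = √(46697 + (6601/2260 - 23745/1895)) = √(46697 + (6601/2260 - 23745*1/1895)) = √(46697 + (6601/2260 - 4749/379)) = √(46697 - 8230961/856540) = √(39989617419/856540) = √8563176726017565/428270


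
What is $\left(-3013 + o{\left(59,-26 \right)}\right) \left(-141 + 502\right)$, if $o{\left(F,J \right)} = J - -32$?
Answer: $-1085527$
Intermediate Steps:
$o{\left(F,J \right)} = 32 + J$ ($o{\left(F,J \right)} = J + 32 = 32 + J$)
$\left(-3013 + o{\left(59,-26 \right)}\right) \left(-141 + 502\right) = \left(-3013 + \left(32 - 26\right)\right) \left(-141 + 502\right) = \left(-3013 + 6\right) 361 = \left(-3007\right) 361 = -1085527$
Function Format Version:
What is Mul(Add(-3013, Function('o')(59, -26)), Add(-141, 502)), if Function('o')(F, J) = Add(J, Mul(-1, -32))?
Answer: -1085527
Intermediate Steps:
Function('o')(F, J) = Add(32, J) (Function('o')(F, J) = Add(J, 32) = Add(32, J))
Mul(Add(-3013, Function('o')(59, -26)), Add(-141, 502)) = Mul(Add(-3013, Add(32, -26)), Add(-141, 502)) = Mul(Add(-3013, 6), 361) = Mul(-3007, 361) = -1085527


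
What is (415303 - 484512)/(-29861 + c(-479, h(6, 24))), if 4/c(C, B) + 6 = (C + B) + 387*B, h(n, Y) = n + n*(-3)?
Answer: 355803469/153515405 ≈ 2.3177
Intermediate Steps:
h(n, Y) = -2*n (h(n, Y) = n - 3*n = -2*n)
c(C, B) = 4/(-6 + C + 388*B) (c(C, B) = 4/(-6 + ((C + B) + 387*B)) = 4/(-6 + ((B + C) + 387*B)) = 4/(-6 + (C + 388*B)) = 4/(-6 + C + 388*B))
(415303 - 484512)/(-29861 + c(-479, h(6, 24))) = (415303 - 484512)/(-29861 + 4/(-6 - 479 + 388*(-2*6))) = -69209/(-29861 + 4/(-6 - 479 + 388*(-12))) = -69209/(-29861 + 4/(-6 - 479 - 4656)) = -69209/(-29861 + 4/(-5141)) = -69209/(-29861 + 4*(-1/5141)) = -69209/(-29861 - 4/5141) = -69209/(-153515405/5141) = -69209*(-5141/153515405) = 355803469/153515405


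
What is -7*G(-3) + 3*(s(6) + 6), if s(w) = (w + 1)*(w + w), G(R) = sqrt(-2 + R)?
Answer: 270 - 7*I*sqrt(5) ≈ 270.0 - 15.652*I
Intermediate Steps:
s(w) = 2*w*(1 + w) (s(w) = (1 + w)*(2*w) = 2*w*(1 + w))
-7*G(-3) + 3*(s(6) + 6) = -7*sqrt(-2 - 3) + 3*(2*6*(1 + 6) + 6) = -7*I*sqrt(5) + 3*(2*6*7 + 6) = -7*I*sqrt(5) + 3*(84 + 6) = -7*I*sqrt(5) + 3*90 = -7*I*sqrt(5) + 270 = 270 - 7*I*sqrt(5)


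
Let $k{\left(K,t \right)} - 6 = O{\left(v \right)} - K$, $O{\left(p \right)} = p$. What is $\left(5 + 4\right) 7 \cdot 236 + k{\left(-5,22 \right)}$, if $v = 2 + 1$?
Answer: $14882$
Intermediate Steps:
$v = 3$
$k{\left(K,t \right)} = 9 - K$ ($k{\left(K,t \right)} = 6 - \left(-3 + K\right) = 9 - K$)
$\left(5 + 4\right) 7 \cdot 236 + k{\left(-5,22 \right)} = \left(5 + 4\right) 7 \cdot 236 + \left(9 - -5\right) = 9 \cdot 7 \cdot 236 + \left(9 + 5\right) = 63 \cdot 236 + 14 = 14868 + 14 = 14882$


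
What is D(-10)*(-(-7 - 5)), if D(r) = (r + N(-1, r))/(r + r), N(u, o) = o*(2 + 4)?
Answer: 42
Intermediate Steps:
N(u, o) = 6*o (N(u, o) = o*6 = 6*o)
D(r) = 7/2 (D(r) = (r + 6*r)/(r + r) = (7*r)/((2*r)) = (7*r)*(1/(2*r)) = 7/2)
D(-10)*(-(-7 - 5)) = 7*(-(-7 - 5))/2 = 7*(-1*(-12))/2 = (7/2)*12 = 42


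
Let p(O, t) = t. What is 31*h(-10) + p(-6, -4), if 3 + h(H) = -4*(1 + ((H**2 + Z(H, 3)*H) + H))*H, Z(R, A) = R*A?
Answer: 484743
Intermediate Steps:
Z(R, A) = A*R
h(H) = -3 - 4*H*(1 + H + 4*H**2) (h(H) = -3 - 4*(1 + ((H**2 + (3*H)*H) + H))*H = -3 - 4*(1 + ((H**2 + 3*H**2) + H))*H = -3 - 4*(1 + (4*H**2 + H))*H = -3 - 4*(1 + (H + 4*H**2))*H = -3 - 4*(1 + H + 4*H**2)*H = -3 - 4*H*(1 + H + 4*H**2))
31*h(-10) + p(-6, -4) = 31*(-3 - 16*(-10)**3 - 4*(-10) - 4*(-10)**2) - 4 = 31*(-3 - 16*(-1000) + 40 - 4*100) - 4 = 31*(-3 + 16000 + 40 - 400) - 4 = 31*15637 - 4 = 484747 - 4 = 484743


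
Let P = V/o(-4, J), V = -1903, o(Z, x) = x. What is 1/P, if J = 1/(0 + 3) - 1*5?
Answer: 14/5709 ≈ 0.0024523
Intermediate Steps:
J = -14/3 (J = 1/3 - 5 = ⅓ - 5 = -14/3 ≈ -4.6667)
P = 5709/14 (P = -1903/(-14/3) = -1903*(-3/14) = 5709/14 ≈ 407.79)
1/P = 1/(5709/14) = 14/5709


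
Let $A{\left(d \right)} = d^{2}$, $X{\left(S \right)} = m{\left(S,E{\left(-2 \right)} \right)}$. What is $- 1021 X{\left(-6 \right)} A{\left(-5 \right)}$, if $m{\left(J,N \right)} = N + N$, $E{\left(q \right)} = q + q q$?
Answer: $-102100$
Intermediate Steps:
$E{\left(q \right)} = q + q^{2}$
$m{\left(J,N \right)} = 2 N$
$X{\left(S \right)} = 4$ ($X{\left(S \right)} = 2 \left(- 2 \left(1 - 2\right)\right) = 2 \left(\left(-2\right) \left(-1\right)\right) = 2 \cdot 2 = 4$)
$- 1021 X{\left(-6 \right)} A{\left(-5 \right)} = - 1021 \cdot 4 \left(-5\right)^{2} = - 1021 \cdot 4 \cdot 25 = \left(-1021\right) 100 = -102100$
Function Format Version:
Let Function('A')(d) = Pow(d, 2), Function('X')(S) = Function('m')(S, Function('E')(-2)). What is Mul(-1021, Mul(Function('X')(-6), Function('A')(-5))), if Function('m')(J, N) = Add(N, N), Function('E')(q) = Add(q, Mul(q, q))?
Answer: -102100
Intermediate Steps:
Function('E')(q) = Add(q, Pow(q, 2))
Function('m')(J, N) = Mul(2, N)
Function('X')(S) = 4 (Function('X')(S) = Mul(2, Mul(-2, Add(1, -2))) = Mul(2, Mul(-2, -1)) = Mul(2, 2) = 4)
Mul(-1021, Mul(Function('X')(-6), Function('A')(-5))) = Mul(-1021, Mul(4, Pow(-5, 2))) = Mul(-1021, Mul(4, 25)) = Mul(-1021, 100) = -102100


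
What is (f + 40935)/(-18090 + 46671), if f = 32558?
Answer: 10499/4083 ≈ 2.5714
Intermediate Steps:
(f + 40935)/(-18090 + 46671) = (32558 + 40935)/(-18090 + 46671) = 73493/28581 = 73493*(1/28581) = 10499/4083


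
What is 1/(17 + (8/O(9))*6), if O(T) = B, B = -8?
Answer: 1/11 ≈ 0.090909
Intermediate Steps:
O(T) = -8
1/(17 + (8/O(9))*6) = 1/(17 + (8/(-8))*6) = 1/(17 + (8*(-⅛))*6) = 1/(17 - 1*6) = 1/(17 - 6) = 1/11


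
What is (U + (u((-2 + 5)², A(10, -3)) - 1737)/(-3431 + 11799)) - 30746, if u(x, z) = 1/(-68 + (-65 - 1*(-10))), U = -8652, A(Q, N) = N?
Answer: -10137789181/257316 ≈ -39398.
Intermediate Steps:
u(x, z) = -1/123 (u(x, z) = 1/(-68 + (-65 + 10)) = 1/(-68 - 55) = 1/(-123) = -1/123)
(U + (u((-2 + 5)², A(10, -3)) - 1737)/(-3431 + 11799)) - 30746 = (-8652 + (-1/123 - 1737)/(-3431 + 11799)) - 30746 = (-8652 - 213652/123/8368) - 30746 = (-8652 - 213652/123*1/8368) - 30746 = (-8652 - 53413/257316) - 30746 = -2226351445/257316 - 30746 = -10137789181/257316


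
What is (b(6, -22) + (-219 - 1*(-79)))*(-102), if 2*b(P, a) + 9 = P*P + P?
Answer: 12597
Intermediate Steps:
b(P, a) = -9/2 + P/2 + P**2/2 (b(P, a) = -9/2 + (P*P + P)/2 = -9/2 + (P**2 + P)/2 = -9/2 + (P + P**2)/2 = -9/2 + (P/2 + P**2/2) = -9/2 + P/2 + P**2/2)
(b(6, -22) + (-219 - 1*(-79)))*(-102) = ((-9/2 + (1/2)*6 + (1/2)*6**2) + (-219 - 1*(-79)))*(-102) = ((-9/2 + 3 + (1/2)*36) + (-219 + 79))*(-102) = ((-9/2 + 3 + 18) - 140)*(-102) = (33/2 - 140)*(-102) = -247/2*(-102) = 12597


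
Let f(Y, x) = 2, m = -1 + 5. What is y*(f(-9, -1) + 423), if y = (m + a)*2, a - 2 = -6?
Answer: 0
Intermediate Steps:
a = -4 (a = 2 - 6 = -4)
m = 4
y = 0 (y = (4 - 4)*2 = 0*2 = 0)
y*(f(-9, -1) + 423) = 0*(2 + 423) = 0*425 = 0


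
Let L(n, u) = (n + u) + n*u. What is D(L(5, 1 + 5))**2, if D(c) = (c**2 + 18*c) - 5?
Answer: 5827396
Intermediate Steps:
L(n, u) = n + u + n*u
D(c) = -5 + c**2 + 18*c
D(L(5, 1 + 5))**2 = (-5 + (5 + (1 + 5) + 5*(1 + 5))**2 + 18*(5 + (1 + 5) + 5*(1 + 5)))**2 = (-5 + (5 + 6 + 5*6)**2 + 18*(5 + 6 + 5*6))**2 = (-5 + (5 + 6 + 30)**2 + 18*(5 + 6 + 30))**2 = (-5 + 41**2 + 18*41)**2 = (-5 + 1681 + 738)**2 = 2414**2 = 5827396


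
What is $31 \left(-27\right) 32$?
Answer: $-26784$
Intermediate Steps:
$31 \left(-27\right) 32 = \left(-837\right) 32 = -26784$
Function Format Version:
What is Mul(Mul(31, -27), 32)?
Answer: -26784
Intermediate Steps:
Mul(Mul(31, -27), 32) = Mul(-837, 32) = -26784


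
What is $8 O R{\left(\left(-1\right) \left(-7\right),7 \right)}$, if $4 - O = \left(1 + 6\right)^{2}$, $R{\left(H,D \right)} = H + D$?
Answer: $-5040$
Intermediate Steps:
$R{\left(H,D \right)} = D + H$
$O = -45$ ($O = 4 - \left(1 + 6\right)^{2} = 4 - 7^{2} = 4 - 49 = -45$)
$8 O R{\left(\left(-1\right) \left(-7\right),7 \right)} = 8 \left(-45\right) \left(7 - -7\right) = - 360 \left(7 + 7\right) = \left(-360\right) 14 = -5040$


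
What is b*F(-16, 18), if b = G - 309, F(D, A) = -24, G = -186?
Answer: 11880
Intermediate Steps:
b = -495 (b = -186 - 309 = -495)
b*F(-16, 18) = -495*(-24) = 11880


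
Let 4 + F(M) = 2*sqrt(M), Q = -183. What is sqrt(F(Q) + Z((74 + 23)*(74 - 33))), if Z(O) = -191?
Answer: sqrt(-195 + 2*I*sqrt(183)) ≈ 0.96643 + 13.998*I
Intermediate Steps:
F(M) = -4 + 2*sqrt(M)
sqrt(F(Q) + Z((74 + 23)*(74 - 33))) = sqrt((-4 + 2*sqrt(-183)) - 191) = sqrt((-4 + 2*(I*sqrt(183))) - 191) = sqrt((-4 + 2*I*sqrt(183)) - 191) = sqrt(-195 + 2*I*sqrt(183))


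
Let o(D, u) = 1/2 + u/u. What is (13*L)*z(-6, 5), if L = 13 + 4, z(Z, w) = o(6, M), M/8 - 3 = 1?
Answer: 663/2 ≈ 331.50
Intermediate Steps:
M = 32 (M = 24 + 8*1 = 24 + 8 = 32)
o(D, u) = 3/2 (o(D, u) = 1*(1/2) + 1 = 1/2 + 1 = 3/2)
z(Z, w) = 3/2
L = 17
(13*L)*z(-6, 5) = (13*17)*(3/2) = 221*(3/2) = 663/2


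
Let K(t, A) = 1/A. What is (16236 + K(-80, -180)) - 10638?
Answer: 1007639/180 ≈ 5598.0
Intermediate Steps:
(16236 + K(-80, -180)) - 10638 = (16236 + 1/(-180)) - 10638 = (16236 - 1/180) - 10638 = 2922479/180 - 10638 = 1007639/180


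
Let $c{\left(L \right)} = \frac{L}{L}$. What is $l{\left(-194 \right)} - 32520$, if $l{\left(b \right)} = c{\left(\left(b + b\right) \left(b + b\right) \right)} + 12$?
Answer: $-32507$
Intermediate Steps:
$c{\left(L \right)} = 1$
$l{\left(b \right)} = 13$ ($l{\left(b \right)} = 1 + 12 = 13$)
$l{\left(-194 \right)} - 32520 = 13 - 32520 = -32507$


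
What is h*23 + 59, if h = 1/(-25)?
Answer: 1452/25 ≈ 58.080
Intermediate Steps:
h = -1/25 (h = 1*(-1/25) = -1/25 ≈ -0.040000)
h*23 + 59 = -1/25*23 + 59 = -23/25 + 59 = 1452/25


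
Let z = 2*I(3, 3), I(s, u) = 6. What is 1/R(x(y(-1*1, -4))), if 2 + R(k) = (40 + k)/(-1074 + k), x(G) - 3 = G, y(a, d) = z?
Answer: -1059/2173 ≈ -0.48734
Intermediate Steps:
z = 12 (z = 2*6 = 12)
y(a, d) = 12
x(G) = 3 + G
R(k) = -2 + (40 + k)/(-1074 + k)
1/R(x(y(-1*1, -4))) = 1/((2188 - (3 + 12))/(-1074 + (3 + 12))) = 1/((2188 - 1*15)/(-1074 + 15)) = 1/((2188 - 15)/(-1059)) = 1/(-1/1059*2173) = 1/(-2173/1059) = -1059/2173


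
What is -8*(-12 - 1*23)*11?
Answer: 3080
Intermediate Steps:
-8*(-12 - 1*23)*11 = -8*(-12 - 23)*11 = -8*(-35)*11 = 280*11 = 3080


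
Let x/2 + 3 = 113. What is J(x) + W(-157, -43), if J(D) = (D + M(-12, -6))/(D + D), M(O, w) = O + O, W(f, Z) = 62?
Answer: 6869/110 ≈ 62.445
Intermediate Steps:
M(O, w) = 2*O
x = 220 (x = -6 + 2*113 = -6 + 226 = 220)
J(D) = (-24 + D)/(2*D) (J(D) = (D + 2*(-12))/(D + D) = (D - 24)/((2*D)) = (-24 + D)*(1/(2*D)) = (-24 + D)/(2*D))
J(x) + W(-157, -43) = (½)*(-24 + 220)/220 + 62 = (½)*(1/220)*196 + 62 = 49/110 + 62 = 6869/110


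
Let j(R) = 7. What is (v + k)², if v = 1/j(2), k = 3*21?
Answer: 195364/49 ≈ 3987.0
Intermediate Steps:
k = 63
v = ⅐ (v = 1/7 = ⅐ ≈ 0.14286)
(v + k)² = (⅐ + 63)² = (442/7)² = 195364/49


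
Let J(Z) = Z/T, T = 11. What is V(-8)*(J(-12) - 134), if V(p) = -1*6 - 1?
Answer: 10402/11 ≈ 945.64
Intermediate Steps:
V(p) = -7 (V(p) = -6 - 1 = -7)
J(Z) = Z/11
V(-8)*(J(-12) - 134) = -7*((1/11)*(-12) - 134) = -7*(-12/11 - 134) = -7*(-1486/11) = 10402/11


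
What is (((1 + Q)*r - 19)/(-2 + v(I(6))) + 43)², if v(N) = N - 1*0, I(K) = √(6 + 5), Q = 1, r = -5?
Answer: 68300/49 - 14094*√11/49 ≈ 439.91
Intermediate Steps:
I(K) = √11
v(N) = N (v(N) = N + 0 = N)
(((1 + Q)*r - 19)/(-2 + v(I(6))) + 43)² = (((1 + 1)*(-5) - 19)/(-2 + √11) + 43)² = ((2*(-5) - 19)/(-2 + √11) + 43)² = ((-10 - 19)/(-2 + √11) + 43)² = (-29/(-2 + √11) + 43)² = (43 - 29/(-2 + √11))²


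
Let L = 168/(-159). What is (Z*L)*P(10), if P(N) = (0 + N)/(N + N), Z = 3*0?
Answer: 0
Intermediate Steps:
Z = 0
P(N) = 1/2 (P(N) = N/((2*N)) = N*(1/(2*N)) = 1/2)
L = -56/53 (L = 168*(-1/159) = -56/53 ≈ -1.0566)
(Z*L)*P(10) = (0*(-56/53))*(1/2) = 0*(1/2) = 0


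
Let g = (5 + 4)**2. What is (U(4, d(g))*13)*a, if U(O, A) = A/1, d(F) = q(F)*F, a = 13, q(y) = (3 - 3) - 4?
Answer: -54756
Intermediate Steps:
q(y) = -4 (q(y) = 0 - 4 = -4)
g = 81 (g = 9**2 = 81)
d(F) = -4*F
U(O, A) = A (U(O, A) = A*1 = A)
(U(4, d(g))*13)*a = (-4*81*13)*13 = -324*13*13 = -4212*13 = -54756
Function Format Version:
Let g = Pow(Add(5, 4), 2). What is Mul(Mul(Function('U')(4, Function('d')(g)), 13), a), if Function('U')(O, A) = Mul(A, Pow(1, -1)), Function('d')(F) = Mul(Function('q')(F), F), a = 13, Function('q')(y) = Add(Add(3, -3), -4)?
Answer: -54756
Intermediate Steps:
Function('q')(y) = -4 (Function('q')(y) = Add(0, -4) = -4)
g = 81 (g = Pow(9, 2) = 81)
Function('d')(F) = Mul(-4, F)
Function('U')(O, A) = A (Function('U')(O, A) = Mul(A, 1) = A)
Mul(Mul(Function('U')(4, Function('d')(g)), 13), a) = Mul(Mul(Mul(-4, 81), 13), 13) = Mul(Mul(-324, 13), 13) = Mul(-4212, 13) = -54756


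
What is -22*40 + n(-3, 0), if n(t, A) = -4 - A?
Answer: -884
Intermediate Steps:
-22*40 + n(-3, 0) = -22*40 + (-4 - 1*0) = -880 + (-4 + 0) = -880 - 4 = -884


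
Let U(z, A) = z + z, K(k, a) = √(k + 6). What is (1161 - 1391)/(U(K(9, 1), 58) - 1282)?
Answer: 73715/410866 + 115*√15/410866 ≈ 0.18050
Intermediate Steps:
K(k, a) = √(6 + k)
U(z, A) = 2*z
(1161 - 1391)/(U(K(9, 1), 58) - 1282) = (1161 - 1391)/(2*√(6 + 9) - 1282) = -230/(2*√15 - 1282) = -230/(-1282 + 2*√15)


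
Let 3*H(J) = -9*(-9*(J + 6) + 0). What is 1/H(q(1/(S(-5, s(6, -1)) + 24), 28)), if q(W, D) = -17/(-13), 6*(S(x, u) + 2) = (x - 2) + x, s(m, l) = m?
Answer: 13/2565 ≈ 0.0050682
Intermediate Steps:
S(x, u) = -7/3 + x/3 (S(x, u) = -2 + ((x - 2) + x)/6 = -2 + ((-2 + x) + x)/6 = -2 + (-2 + 2*x)/6 = -2 + (-⅓ + x/3) = -7/3 + x/3)
q(W, D) = 17/13 (q(W, D) = -17*(-1/13) = 17/13)
H(J) = 162 + 27*J (H(J) = (-9*(-9*(J + 6) + 0))/3 = (-9*(-9*(6 + J) + 0))/3 = (-9*((-54 - 9*J) + 0))/3 = (-9*(-54 - 9*J))/3 = (486 + 81*J)/3 = 162 + 27*J)
1/H(q(1/(S(-5, s(6, -1)) + 24), 28)) = 1/(162 + 27*(17/13)) = 1/(162 + 459/13) = 1/(2565/13) = 13/2565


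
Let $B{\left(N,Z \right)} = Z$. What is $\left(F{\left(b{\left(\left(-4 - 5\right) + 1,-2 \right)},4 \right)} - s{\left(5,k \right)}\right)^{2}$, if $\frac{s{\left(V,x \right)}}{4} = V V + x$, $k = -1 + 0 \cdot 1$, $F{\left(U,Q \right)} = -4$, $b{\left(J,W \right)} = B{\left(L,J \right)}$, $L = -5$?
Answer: $10000$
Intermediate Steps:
$b{\left(J,W \right)} = J$
$k = -1$ ($k = -1 + 0 = -1$)
$s{\left(V,x \right)} = 4 x + 4 V^{2}$ ($s{\left(V,x \right)} = 4 \left(V V + x\right) = 4 \left(V^{2} + x\right) = 4 \left(x + V^{2}\right) = 4 x + 4 V^{2}$)
$\left(F{\left(b{\left(\left(-4 - 5\right) + 1,-2 \right)},4 \right)} - s{\left(5,k \right)}\right)^{2} = \left(-4 - \left(4 \left(-1\right) + 4 \cdot 5^{2}\right)\right)^{2} = \left(-4 - \left(-4 + 4 \cdot 25\right)\right)^{2} = \left(-4 - \left(-4 + 100\right)\right)^{2} = \left(-4 - 96\right)^{2} = \left(-100\right)^{2} = 10000$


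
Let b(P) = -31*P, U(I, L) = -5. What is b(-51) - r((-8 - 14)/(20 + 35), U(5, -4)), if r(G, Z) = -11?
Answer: 1592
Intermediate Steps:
b(-51) - r((-8 - 14)/(20 + 35), U(5, -4)) = -31*(-51) - 1*(-11) = 1581 + 11 = 1592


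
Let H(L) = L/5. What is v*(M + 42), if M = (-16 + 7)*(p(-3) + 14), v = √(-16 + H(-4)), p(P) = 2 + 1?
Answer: -222*I*√105/5 ≈ -454.96*I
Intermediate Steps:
H(L) = L/5 (H(L) = L*(⅕) = L/5)
p(P) = 3
v = 2*I*√105/5 (v = √(-16 + (⅕)*(-4)) = √(-16 - ⅘) = √(-84/5) = 2*I*√105/5 ≈ 4.0988*I)
M = -153 (M = (-16 + 7)*(3 + 14) = -9*17 = -153)
v*(M + 42) = (2*I*√105/5)*(-153 + 42) = (2*I*√105/5)*(-111) = -222*I*√105/5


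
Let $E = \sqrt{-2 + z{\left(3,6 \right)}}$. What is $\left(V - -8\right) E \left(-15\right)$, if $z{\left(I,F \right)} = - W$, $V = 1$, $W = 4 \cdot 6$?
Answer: $- 135 i \sqrt{26} \approx - 688.37 i$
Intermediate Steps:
$W = 24$
$z{\left(I,F \right)} = -24$ ($z{\left(I,F \right)} = \left(-1\right) 24 = -24$)
$E = i \sqrt{26}$ ($E = \sqrt{-2 - 24} = \sqrt{-26} = i \sqrt{26} \approx 5.099 i$)
$\left(V - -8\right) E \left(-15\right) = \left(1 - -8\right) i \sqrt{26} \left(-15\right) = \left(1 + 8\right) i \sqrt{26} \left(-15\right) = 9 i \sqrt{26} \left(-15\right) = - 135 i \sqrt{26}$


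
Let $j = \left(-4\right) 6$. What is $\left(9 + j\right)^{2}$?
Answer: $225$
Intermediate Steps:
$j = -24$
$\left(9 + j\right)^{2} = \left(9 - 24\right)^{2} = \left(-15\right)^{2} = 225$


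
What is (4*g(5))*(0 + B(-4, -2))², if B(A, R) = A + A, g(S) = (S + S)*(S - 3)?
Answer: 5120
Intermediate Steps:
g(S) = 2*S*(-3 + S) (g(S) = (2*S)*(-3 + S) = 2*S*(-3 + S))
B(A, R) = 2*A
(4*g(5))*(0 + B(-4, -2))² = (4*(2*5*(-3 + 5)))*(0 + 2*(-4))² = (4*(2*5*2))*(0 - 8)² = (4*20)*(-8)² = 80*64 = 5120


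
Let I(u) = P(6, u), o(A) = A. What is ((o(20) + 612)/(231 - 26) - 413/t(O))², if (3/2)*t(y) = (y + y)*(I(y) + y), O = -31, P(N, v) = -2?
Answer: 604324328689/78187344400 ≈ 7.7292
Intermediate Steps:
I(u) = -2
t(y) = 4*y*(-2 + y)/3 (t(y) = 2*((y + y)*(-2 + y))/3 = 2*((2*y)*(-2 + y))/3 = 2*(2*y*(-2 + y))/3 = 4*y*(-2 + y)/3)
((o(20) + 612)/(231 - 26) - 413/t(O))² = ((20 + 612)/(231 - 26) - 413*(-3/(124*(-2 - 31))))² = (632/205 - 413/((4/3)*(-31)*(-33)))² = (632*(1/205) - 413/1364)² = (632/205 - 413*1/1364)² = (632/205 - 413/1364)² = (777383/279620)² = 604324328689/78187344400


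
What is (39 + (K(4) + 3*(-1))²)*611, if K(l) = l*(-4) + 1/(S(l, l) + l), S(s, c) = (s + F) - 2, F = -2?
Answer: 3818139/16 ≈ 2.3863e+5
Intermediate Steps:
S(s, c) = -4 + s (S(s, c) = (s - 2) - 2 = (-2 + s) - 2 = -4 + s)
K(l) = 1/(-4 + 2*l) - 4*l (K(l) = l*(-4) + 1/((-4 + l) + l) = -4*l + 1/(-4 + 2*l) = 1/(-4 + 2*l) - 4*l)
(39 + (K(4) + 3*(-1))²)*611 = (39 + ((1 - 8*4² + 16*4)/(2*(-2 + 4)) + 3*(-1))²)*611 = (39 + ((½)*(1 - 8*16 + 64)/2 - 3)²)*611 = (39 + ((½)*(½)*(1 - 128 + 64) - 3)²)*611 = (39 + ((½)*(½)*(-63) - 3)²)*611 = (39 + (-63/4 - 3)²)*611 = (39 + (-75/4)²)*611 = (39 + 5625/16)*611 = (6249/16)*611 = 3818139/16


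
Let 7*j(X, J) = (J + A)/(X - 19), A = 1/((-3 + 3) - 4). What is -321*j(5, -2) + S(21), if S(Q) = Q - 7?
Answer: 2599/392 ≈ 6.6301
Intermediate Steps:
A = -¼ (A = 1/(0 - 4) = 1/(-4) = -¼ ≈ -0.25000)
S(Q) = -7 + Q
j(X, J) = (-¼ + J)/(7*(-19 + X)) (j(X, J) = ((J - ¼)/(X - 19))/7 = ((-¼ + J)/(-19 + X))/7 = (-¼ + J)/(7*(-19 + X)))
-321*j(5, -2) + S(21) = -321*(-1 + 4*(-2))/(28*(-19 + 5)) + (-7 + 21) = -321*(-1 - 8)/(28*(-14)) + 14 = -321*(-1)*(-9)/(28*14) + 14 = -321*9/392 + 14 = -2889/392 + 14 = 2599/392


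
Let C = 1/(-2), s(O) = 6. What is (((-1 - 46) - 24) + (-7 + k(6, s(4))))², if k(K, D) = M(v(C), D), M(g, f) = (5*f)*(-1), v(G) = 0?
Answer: 11664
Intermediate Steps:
C = -½ (C = 1*(-½) = -½ ≈ -0.50000)
M(g, f) = -5*f
k(K, D) = -5*D
(((-1 - 46) - 24) + (-7 + k(6, s(4))))² = (((-1 - 46) - 24) + (-7 - 5*6))² = ((-47 - 24) + (-7 - 30))² = (-71 - 37)² = (-108)² = 11664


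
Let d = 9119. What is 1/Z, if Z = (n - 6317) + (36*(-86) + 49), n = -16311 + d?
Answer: -1/16556 ≈ -6.0401e-5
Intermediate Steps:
n = -7192 (n = -16311 + 9119 = -7192)
Z = -16556 (Z = (-7192 - 6317) + (36*(-86) + 49) = -13509 + (-3096 + 49) = -13509 - 3047 = -16556)
1/Z = 1/(-16556) = -1/16556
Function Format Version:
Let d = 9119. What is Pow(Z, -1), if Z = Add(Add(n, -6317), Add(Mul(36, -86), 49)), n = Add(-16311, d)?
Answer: Rational(-1, 16556) ≈ -6.0401e-5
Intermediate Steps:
n = -7192 (n = Add(-16311, 9119) = -7192)
Z = -16556 (Z = Add(Add(-7192, -6317), Add(Mul(36, -86), 49)) = Add(-13509, Add(-3096, 49)) = Add(-13509, -3047) = -16556)
Pow(Z, -1) = Pow(-16556, -1) = Rational(-1, 16556)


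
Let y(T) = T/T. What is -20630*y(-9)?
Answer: -20630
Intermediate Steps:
y(T) = 1
-20630*y(-9) = -20630*1 = -20630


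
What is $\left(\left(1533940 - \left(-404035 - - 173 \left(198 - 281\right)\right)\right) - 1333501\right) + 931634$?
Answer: $1550467$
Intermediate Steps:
$\left(\left(1533940 - \left(-404035 - - 173 \left(198 - 281\right)\right)\right) - 1333501\right) + 931634 = \left(\left(1533940 - \left(-404035 - \left(-173\right) \left(-83\right)\right)\right) - 1333501\right) + 931634 = \left(\left(1533940 - \left(-404035 - 14359\right)\right) - 1333501\right) + 931634 = \left(\left(1533940 - -418394\right) - 1333501\right) + 931634 = \left(\left(1533940 + 418394\right) - 1333501\right) + 931634 = \left(1952334 - 1333501\right) + 931634 = 618833 + 931634 = 1550467$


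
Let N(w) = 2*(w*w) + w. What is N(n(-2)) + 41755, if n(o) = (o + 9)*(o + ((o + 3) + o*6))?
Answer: 58226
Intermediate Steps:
n(o) = (3 + 8*o)*(9 + o) (n(o) = (9 + o)*(o + ((3 + o) + 6*o)) = (9 + o)*(o + (3 + 7*o)) = (9 + o)*(3 + 8*o) = (3 + 8*o)*(9 + o))
N(w) = w + 2*w² (N(w) = 2*w² + w = w + 2*w²)
N(n(-2)) + 41755 = (27 + 8*(-2)² + 75*(-2))*(1 + 2*(27 + 8*(-2)² + 75*(-2))) + 41755 = (27 + 8*4 - 150)*(1 + 2*(27 + 8*4 - 150)) + 41755 = (27 + 32 - 150)*(1 + 2*(27 + 32 - 150)) + 41755 = -91*(1 + 2*(-91)) + 41755 = -91*(1 - 182) + 41755 = -91*(-181) + 41755 = 16471 + 41755 = 58226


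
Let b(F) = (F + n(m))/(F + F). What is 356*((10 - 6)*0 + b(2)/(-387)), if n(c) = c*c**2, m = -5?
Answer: 3649/129 ≈ 28.287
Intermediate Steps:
n(c) = c**3
b(F) = (-125 + F)/(2*F) (b(F) = (F + (-5)**3)/(F + F) = (F - 125)/((2*F)) = (-125 + F)*(1/(2*F)) = (-125 + F)/(2*F))
356*((10 - 6)*0 + b(2)/(-387)) = 356*((10 - 6)*0 + ((1/2)*(-125 + 2)/2)/(-387)) = 356*(4*0 + ((1/2)*(1/2)*(-123))*(-1/387)) = 356*(0 - 123/4*(-1/387)) = 356*(0 + 41/516) = 356*(41/516) = 3649/129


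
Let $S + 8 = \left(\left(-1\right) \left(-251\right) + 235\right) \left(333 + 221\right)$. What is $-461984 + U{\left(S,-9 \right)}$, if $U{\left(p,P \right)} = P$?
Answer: $-461993$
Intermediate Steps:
$S = 269236$ ($S = -8 + \left(\left(-1\right) \left(-251\right) + 235\right) \left(333 + 221\right) = -8 + \left(251 + 235\right) 554 = -8 + 486 \cdot 554 = -8 + 269244 = 269236$)
$-461984 + U{\left(S,-9 \right)} = -461984 - 9 = -461993$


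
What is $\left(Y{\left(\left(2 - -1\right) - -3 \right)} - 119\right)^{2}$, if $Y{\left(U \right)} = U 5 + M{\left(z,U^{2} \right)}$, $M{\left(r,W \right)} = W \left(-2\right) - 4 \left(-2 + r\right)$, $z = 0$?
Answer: $23409$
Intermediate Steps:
$M{\left(r,W \right)} = 8 - 4 r - 2 W$ ($M{\left(r,W \right)} = - 2 W - \left(-8 + 4 r\right) = 8 - 4 r - 2 W$)
$Y{\left(U \right)} = 8 - 2 U^{2} + 5 U$ ($Y{\left(U \right)} = U 5 - \left(-8 + 2 U^{2}\right) = 5 U + \left(8 + 0 - 2 U^{2}\right) = 5 U - \left(-8 + 2 U^{2}\right) = 8 - 2 U^{2} + 5 U$)
$\left(Y{\left(\left(2 - -1\right) - -3 \right)} - 119\right)^{2} = \left(\left(8 - 2 \left(\left(2 - -1\right) - -3\right)^{2} + 5 \left(\left(2 - -1\right) - -3\right)\right) - 119\right)^{2} = \left(\left(8 - 2 \left(\left(2 + 1\right) + 3\right)^{2} + 5 \left(\left(2 + 1\right) + 3\right)\right) - 119\right)^{2} = \left(\left(8 - 2 \left(3 + 3\right)^{2} + 5 \left(3 + 3\right)\right) - 119\right)^{2} = \left(\left(8 - 2 \cdot 6^{2} + 5 \cdot 6\right) - 119\right)^{2} = \left(\left(8 - 72 + 30\right) - 119\right)^{2} = \left(-34 - 119\right)^{2} = \left(-153\right)^{2} = 23409$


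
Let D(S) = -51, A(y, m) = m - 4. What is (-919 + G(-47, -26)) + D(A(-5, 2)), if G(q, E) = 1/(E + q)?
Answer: -70811/73 ≈ -970.01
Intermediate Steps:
A(y, m) = -4 + m
(-919 + G(-47, -26)) + D(A(-5, 2)) = (-919 + 1/(-26 - 47)) - 51 = (-919 + 1/(-73)) - 51 = (-919 - 1/73) - 51 = -67088/73 - 51 = -70811/73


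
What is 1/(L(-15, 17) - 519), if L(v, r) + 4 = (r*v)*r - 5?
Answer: -1/4863 ≈ -0.00020563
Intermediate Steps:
L(v, r) = -9 + v*r² (L(v, r) = -4 + ((r*v)*r - 5) = -4 + (v*r² - 5) = -4 + (-5 + v*r²) = -9 + v*r²)
1/(L(-15, 17) - 519) = 1/((-9 - 15*17²) - 519) = 1/((-9 - 15*289) - 519) = 1/((-9 - 4335) - 519) = 1/(-4344 - 519) = 1/(-4863) = -1/4863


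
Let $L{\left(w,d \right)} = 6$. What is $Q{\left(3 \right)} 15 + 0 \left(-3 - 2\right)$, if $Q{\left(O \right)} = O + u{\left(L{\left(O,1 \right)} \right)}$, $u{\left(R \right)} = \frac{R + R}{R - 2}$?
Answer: $90$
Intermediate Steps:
$u{\left(R \right)} = \frac{2 R}{-2 + R}$
$Q{\left(O \right)} = 3 + O$ ($Q{\left(O \right)} = O + 2 \cdot 6 \frac{1}{-2 + 6} = O + 2 \cdot 6 \cdot \frac{1}{4} = O + 3 = 3 + O$)
$Q{\left(3 \right)} 15 + 0 \left(-3 - 2\right) = \left(3 + 3\right) 15 + 0 \left(-3 - 2\right) = 6 \cdot 15 + 0 \left(-5\right) = 90 + 0 = 90$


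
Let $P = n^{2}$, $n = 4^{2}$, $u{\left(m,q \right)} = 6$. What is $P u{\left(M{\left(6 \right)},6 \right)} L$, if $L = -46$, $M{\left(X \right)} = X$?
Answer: $-70656$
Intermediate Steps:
$n = 16$
$P = 256$ ($P = 16^{2} = 256$)
$P u{\left(M{\left(6 \right)},6 \right)} L = 256 \cdot 6 \left(-46\right) = 1536 \left(-46\right) = -70656$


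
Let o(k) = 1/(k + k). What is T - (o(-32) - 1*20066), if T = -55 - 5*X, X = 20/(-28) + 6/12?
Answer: 8965415/448 ≈ 20012.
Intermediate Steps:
o(k) = 1/(2*k)
X = -3/14 (X = 20*(-1/28) + 6*(1/12) = -5/7 + ½ = -3/14 ≈ -0.21429)
T = -755/14 (T = -55 - 5*(-3/14) = -55 + 15/14 = -755/14 ≈ -53.929)
T - (o(-32) - 1*20066) = -755/14 - ((½)/(-32) - 1*20066) = -755/14 - ((½)*(-1/32) - 20066) = -755/14 - (-1/64 - 20066) = -755/14 - 1*(-1284225/64) = -755/14 + 1284225/64 = 8965415/448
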